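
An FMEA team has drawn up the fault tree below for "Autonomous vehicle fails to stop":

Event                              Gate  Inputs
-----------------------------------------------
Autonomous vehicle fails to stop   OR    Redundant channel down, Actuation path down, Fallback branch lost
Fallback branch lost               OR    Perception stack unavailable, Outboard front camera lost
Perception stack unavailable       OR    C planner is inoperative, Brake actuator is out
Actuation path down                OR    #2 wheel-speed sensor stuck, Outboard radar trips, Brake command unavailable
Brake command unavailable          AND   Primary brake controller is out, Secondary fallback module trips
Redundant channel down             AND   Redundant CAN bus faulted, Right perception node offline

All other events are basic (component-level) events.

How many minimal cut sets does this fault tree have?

7

Redundant channel down [AND]: one cut set from each child combined → 1 × 1 = 1 cut set(s).
Brake command unavailable [AND]: one cut set from each child combined → 1 × 1 = 1 cut set(s).
Actuation path down [OR]: union of children's cut sets → 3 cut set(s).
Perception stack unavailable [OR]: union of children's cut sets → 2 cut set(s).
Fallback branch lost [OR]: union of children's cut sets → 3 cut set(s).
Autonomous vehicle fails to stop [OR]: union of children's cut sets → 7 cut set(s).
Minimal cut sets: {Redundant CAN bus faulted, Right perception node offline}; {#2 wheel-speed sensor stuck}; {Outboard radar trips}; {Primary brake controller is out, Secondary fallback module trips}; {C planner is inoperative}; {Brake actuator is out}; {Outboard front camera lost}.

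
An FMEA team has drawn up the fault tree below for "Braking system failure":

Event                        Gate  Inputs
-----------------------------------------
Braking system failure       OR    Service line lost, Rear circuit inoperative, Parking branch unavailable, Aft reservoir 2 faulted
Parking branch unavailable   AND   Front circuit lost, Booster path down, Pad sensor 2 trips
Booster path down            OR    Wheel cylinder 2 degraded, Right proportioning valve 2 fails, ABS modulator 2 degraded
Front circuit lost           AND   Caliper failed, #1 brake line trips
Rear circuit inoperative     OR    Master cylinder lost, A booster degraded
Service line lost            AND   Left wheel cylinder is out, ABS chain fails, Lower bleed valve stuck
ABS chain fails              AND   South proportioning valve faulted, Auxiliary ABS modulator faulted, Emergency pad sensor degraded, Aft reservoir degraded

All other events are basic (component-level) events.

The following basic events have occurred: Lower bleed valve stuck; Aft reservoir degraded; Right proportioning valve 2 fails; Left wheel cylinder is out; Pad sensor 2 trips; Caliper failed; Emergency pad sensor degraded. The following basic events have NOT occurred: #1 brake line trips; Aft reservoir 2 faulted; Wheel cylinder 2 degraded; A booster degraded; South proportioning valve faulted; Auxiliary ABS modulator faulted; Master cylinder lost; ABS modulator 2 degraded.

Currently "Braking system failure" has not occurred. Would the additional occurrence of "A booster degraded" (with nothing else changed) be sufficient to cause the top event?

Counterfactual: set "A booster degraded" to occurred.
ABS chain fails [AND]: South proportioning valve faulted=not, Auxiliary ABS modulator faulted=not, Emergency pad sensor degraded=occurs, Aft reservoir degraded=occurs → not all inputs occur → does not occur.
Service line lost [AND]: Left wheel cylinder is out=occurs, ABS chain fails=not, Lower bleed valve stuck=occurs → not all inputs occur → does not occur.
Rear circuit inoperative [OR]: Master cylinder lost=not, A booster degraded=occurs → at least one input occurs → occurs.
Front circuit lost [AND]: Caliper failed=occurs, #1 brake line trips=not → not all inputs occur → does not occur.
Booster path down [OR]: Wheel cylinder 2 degraded=not, Right proportioning valve 2 fails=occurs, ABS modulator 2 degraded=not → at least one input occurs → occurs.
Parking branch unavailable [AND]: Front circuit lost=not, Booster path down=occurs, Pad sensor 2 trips=occurs → not all inputs occur → does not occur.
Braking system failure [OR]: Service line lost=not, Rear circuit inoperative=occurs, Parking branch unavailable=not, Aft reservoir 2 faulted=not → at least one input occurs → occurs.

Yes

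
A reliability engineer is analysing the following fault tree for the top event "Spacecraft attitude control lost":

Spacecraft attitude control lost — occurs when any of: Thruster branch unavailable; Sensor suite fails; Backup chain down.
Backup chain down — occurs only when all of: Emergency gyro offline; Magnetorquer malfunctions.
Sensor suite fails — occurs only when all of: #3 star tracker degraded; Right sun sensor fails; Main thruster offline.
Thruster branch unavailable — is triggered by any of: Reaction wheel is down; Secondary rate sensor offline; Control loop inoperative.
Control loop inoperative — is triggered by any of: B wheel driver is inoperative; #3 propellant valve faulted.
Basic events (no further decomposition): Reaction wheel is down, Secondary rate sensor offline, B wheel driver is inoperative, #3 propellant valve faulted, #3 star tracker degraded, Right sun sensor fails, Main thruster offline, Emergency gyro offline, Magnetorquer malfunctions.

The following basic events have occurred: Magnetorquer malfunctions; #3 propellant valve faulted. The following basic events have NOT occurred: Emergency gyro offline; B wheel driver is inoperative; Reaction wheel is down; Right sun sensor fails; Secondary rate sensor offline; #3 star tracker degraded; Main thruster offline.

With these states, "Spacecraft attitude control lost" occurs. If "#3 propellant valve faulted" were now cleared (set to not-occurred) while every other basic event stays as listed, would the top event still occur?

Counterfactual: set "#3 propellant valve faulted" to not occurred.
Control loop inoperative [OR]: B wheel driver is inoperative=not, #3 propellant valve faulted=not → no input occurs → does not occur.
Thruster branch unavailable [OR]: Reaction wheel is down=not, Secondary rate sensor offline=not, Control loop inoperative=not → no input occurs → does not occur.
Sensor suite fails [AND]: #3 star tracker degraded=not, Right sun sensor fails=not, Main thruster offline=not → not all inputs occur → does not occur.
Backup chain down [AND]: Emergency gyro offline=not, Magnetorquer malfunctions=occurs → not all inputs occur → does not occur.
Spacecraft attitude control lost [OR]: Thruster branch unavailable=not, Sensor suite fails=not, Backup chain down=not → no input occurs → does not occur.

No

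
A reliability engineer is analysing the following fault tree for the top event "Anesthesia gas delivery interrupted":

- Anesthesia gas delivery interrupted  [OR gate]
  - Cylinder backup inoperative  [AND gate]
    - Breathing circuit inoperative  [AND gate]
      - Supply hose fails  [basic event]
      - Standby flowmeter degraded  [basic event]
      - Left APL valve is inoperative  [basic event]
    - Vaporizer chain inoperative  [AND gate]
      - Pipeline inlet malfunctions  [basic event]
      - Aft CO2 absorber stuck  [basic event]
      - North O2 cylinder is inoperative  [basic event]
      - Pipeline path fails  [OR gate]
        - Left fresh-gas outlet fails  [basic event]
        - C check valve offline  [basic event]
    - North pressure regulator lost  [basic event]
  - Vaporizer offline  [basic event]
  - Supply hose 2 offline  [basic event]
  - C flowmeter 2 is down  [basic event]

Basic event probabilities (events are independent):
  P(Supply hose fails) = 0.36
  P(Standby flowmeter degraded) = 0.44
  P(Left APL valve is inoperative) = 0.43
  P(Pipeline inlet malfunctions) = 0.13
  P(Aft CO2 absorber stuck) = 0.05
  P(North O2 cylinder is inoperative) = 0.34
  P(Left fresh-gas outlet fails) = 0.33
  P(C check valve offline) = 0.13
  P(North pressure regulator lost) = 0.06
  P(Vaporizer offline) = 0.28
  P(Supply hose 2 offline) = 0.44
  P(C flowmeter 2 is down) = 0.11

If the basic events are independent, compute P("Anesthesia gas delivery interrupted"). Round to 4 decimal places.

P(Breathing circuit inoperative) [AND] = 0.36 × 0.44 × 0.43 = 0.068112
P(Pipeline path fails) [OR] = 1 − (1−0.33) × (1−0.13) = 0.417100
P(Vaporizer chain inoperative) [AND] = 0.13 × 0.05 × 0.34 × 0.417100 = 0.000922
P(Cylinder backup inoperative) [AND] = 0.068112 × 0.000922 × 0.06 = 0.000004
P(Anesthesia gas delivery interrupted) [OR] = 1 − (1−0.000004) × (1−0.28) × (1−0.44) × (1−0.11) = 0.641153
Rounded to 4 decimal places: P(Anesthesia gas delivery interrupted) ≈ 0.6412.

0.6412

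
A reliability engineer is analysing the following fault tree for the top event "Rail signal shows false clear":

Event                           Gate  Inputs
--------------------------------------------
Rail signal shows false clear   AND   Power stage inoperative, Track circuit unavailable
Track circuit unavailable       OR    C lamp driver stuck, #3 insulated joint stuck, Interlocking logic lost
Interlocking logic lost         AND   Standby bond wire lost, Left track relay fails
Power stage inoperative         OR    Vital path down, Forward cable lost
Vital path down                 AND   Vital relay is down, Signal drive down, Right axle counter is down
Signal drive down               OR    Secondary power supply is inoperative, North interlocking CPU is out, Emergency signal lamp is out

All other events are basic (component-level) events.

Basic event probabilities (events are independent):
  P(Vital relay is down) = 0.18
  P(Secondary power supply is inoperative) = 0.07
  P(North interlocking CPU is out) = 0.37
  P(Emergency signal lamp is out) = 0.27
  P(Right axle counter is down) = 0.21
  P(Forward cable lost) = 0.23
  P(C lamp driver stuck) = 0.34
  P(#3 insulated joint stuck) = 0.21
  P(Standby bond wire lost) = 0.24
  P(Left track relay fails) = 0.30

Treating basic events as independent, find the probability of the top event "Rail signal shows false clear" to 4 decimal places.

0.1273

P(Signal drive down) [OR] = 1 − (1−0.07) × (1−0.37) × (1−0.27) = 0.572293
P(Vital path down) [AND] = 0.18 × 0.572293 × 0.21 = 0.021633
P(Power stage inoperative) [OR] = 1 − (1−0.021633) × (1−0.23) = 0.246657
P(Interlocking logic lost) [AND] = 0.24 × 0.30 = 0.072000
P(Track circuit unavailable) [OR] = 1 − (1−0.34) × (1−0.21) × (1−0.072000) = 0.516141
P(Rail signal shows false clear) [AND] = 0.246657 × 0.516141 = 0.127310
Rounded to 4 decimal places: P(Rail signal shows false clear) ≈ 0.1273.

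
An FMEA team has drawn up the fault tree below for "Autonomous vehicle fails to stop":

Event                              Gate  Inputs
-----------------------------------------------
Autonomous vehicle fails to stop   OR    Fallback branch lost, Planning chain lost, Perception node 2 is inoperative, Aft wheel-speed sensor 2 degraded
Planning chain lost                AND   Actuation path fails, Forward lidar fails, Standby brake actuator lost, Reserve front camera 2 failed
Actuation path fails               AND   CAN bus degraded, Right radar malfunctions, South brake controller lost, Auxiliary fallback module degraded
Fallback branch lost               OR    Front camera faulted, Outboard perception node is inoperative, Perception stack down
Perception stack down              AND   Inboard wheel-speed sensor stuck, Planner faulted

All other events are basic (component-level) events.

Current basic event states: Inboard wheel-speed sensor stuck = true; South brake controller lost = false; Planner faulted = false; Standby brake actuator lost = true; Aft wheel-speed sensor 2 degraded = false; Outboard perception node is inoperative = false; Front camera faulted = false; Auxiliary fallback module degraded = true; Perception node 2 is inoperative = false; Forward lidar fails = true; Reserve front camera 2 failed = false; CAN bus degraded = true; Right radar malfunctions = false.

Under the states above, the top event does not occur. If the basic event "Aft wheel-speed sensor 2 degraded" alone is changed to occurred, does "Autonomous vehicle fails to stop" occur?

Counterfactual: set "Aft wheel-speed sensor 2 degraded" to occurred.
Perception stack down [AND]: Inboard wheel-speed sensor stuck=occurs, Planner faulted=not → not all inputs occur → does not occur.
Fallback branch lost [OR]: Front camera faulted=not, Outboard perception node is inoperative=not, Perception stack down=not → no input occurs → does not occur.
Actuation path fails [AND]: CAN bus degraded=occurs, Right radar malfunctions=not, South brake controller lost=not, Auxiliary fallback module degraded=occurs → not all inputs occur → does not occur.
Planning chain lost [AND]: Actuation path fails=not, Forward lidar fails=occurs, Standby brake actuator lost=occurs, Reserve front camera 2 failed=not → not all inputs occur → does not occur.
Autonomous vehicle fails to stop [OR]: Fallback branch lost=not, Planning chain lost=not, Perception node 2 is inoperative=not, Aft wheel-speed sensor 2 degraded=occurs → at least one input occurs → occurs.

Yes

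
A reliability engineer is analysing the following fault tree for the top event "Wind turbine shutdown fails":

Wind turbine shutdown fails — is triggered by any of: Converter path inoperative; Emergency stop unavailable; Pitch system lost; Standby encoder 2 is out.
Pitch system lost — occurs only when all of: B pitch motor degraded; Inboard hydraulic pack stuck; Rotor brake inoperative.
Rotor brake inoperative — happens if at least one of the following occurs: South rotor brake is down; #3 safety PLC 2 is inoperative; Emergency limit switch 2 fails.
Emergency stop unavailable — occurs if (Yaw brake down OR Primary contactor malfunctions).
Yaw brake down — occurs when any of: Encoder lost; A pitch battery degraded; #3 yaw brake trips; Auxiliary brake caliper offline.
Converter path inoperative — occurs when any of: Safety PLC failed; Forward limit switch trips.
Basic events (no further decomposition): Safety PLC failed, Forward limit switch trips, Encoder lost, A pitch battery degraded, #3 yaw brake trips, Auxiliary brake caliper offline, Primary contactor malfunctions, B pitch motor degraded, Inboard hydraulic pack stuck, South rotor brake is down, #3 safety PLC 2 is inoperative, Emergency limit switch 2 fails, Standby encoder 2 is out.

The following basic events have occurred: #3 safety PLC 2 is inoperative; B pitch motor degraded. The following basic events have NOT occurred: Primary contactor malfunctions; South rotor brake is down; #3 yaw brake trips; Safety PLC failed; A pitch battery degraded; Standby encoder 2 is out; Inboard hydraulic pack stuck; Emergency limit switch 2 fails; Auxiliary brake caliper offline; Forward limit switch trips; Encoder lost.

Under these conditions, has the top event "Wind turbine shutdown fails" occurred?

Converter path inoperative [OR]: Safety PLC failed=not, Forward limit switch trips=not → no input occurs → does not occur.
Yaw brake down [OR]: Encoder lost=not, A pitch battery degraded=not, #3 yaw brake trips=not, Auxiliary brake caliper offline=not → no input occurs → does not occur.
Emergency stop unavailable [OR]: Yaw brake down=not, Primary contactor malfunctions=not → no input occurs → does not occur.
Rotor brake inoperative [OR]: South rotor brake is down=not, #3 safety PLC 2 is inoperative=occurs, Emergency limit switch 2 fails=not → at least one input occurs → occurs.
Pitch system lost [AND]: B pitch motor degraded=occurs, Inboard hydraulic pack stuck=not, Rotor brake inoperative=occurs → not all inputs occur → does not occur.
Wind turbine shutdown fails [OR]: Converter path inoperative=not, Emergency stop unavailable=not, Pitch system lost=not, Standby encoder 2 is out=not → no input occurs → does not occur.

No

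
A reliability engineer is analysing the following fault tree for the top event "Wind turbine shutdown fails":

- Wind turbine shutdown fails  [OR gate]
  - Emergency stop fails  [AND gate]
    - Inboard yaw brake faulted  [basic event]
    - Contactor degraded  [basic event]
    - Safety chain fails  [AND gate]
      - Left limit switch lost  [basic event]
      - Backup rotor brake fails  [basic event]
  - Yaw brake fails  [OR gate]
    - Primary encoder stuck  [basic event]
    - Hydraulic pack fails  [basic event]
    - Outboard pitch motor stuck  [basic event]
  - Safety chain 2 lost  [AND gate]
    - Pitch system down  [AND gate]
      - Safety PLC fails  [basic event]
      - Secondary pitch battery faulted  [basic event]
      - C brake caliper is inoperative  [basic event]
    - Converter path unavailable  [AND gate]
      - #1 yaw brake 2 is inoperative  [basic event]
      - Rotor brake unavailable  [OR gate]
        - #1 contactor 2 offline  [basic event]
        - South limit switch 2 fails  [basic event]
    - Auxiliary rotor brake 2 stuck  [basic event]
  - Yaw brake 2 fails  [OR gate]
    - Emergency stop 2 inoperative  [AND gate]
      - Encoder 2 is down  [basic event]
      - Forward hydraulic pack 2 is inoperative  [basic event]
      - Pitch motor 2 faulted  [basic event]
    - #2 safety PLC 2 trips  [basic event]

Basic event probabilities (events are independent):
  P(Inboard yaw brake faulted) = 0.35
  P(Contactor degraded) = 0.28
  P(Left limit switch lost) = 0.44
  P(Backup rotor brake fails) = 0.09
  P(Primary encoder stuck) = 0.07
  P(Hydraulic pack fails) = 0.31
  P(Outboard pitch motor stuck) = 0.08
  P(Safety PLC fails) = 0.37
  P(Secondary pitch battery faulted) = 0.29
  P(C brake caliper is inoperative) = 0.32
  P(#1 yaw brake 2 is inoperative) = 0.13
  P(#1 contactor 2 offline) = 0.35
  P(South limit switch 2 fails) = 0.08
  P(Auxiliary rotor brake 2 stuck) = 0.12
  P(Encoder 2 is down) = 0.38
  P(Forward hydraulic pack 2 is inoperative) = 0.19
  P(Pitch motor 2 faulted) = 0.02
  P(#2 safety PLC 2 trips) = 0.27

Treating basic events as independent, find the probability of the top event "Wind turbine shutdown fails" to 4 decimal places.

0.5714

P(Safety chain fails) [AND] = 0.44 × 0.09 = 0.039600
P(Emergency stop fails) [AND] = 0.35 × 0.28 × 0.039600 = 0.003881
P(Yaw brake fails) [OR] = 1 − (1−0.07) × (1−0.31) × (1−0.08) = 0.409636
P(Pitch system down) [AND] = 0.37 × 0.29 × 0.32 = 0.034336
P(Rotor brake unavailable) [OR] = 1 − (1−0.35) × (1−0.08) = 0.402000
P(Converter path unavailable) [AND] = 0.13 × 0.402000 = 0.052260
P(Safety chain 2 lost) [AND] = 0.034336 × 0.052260 × 0.12 = 0.000215
P(Emergency stop 2 inoperative) [AND] = 0.38 × 0.19 × 0.02 = 0.001444
P(Yaw brake 2 fails) [OR] = 1 − (1−0.001444) × (1−0.27) = 0.271054
P(Wind turbine shutdown fails) [OR] = 1 − (1−0.003881) × (1−0.409636) × (1−0.000215) × (1−0.271054) = 0.571419
Rounded to 4 decimal places: P(Wind turbine shutdown fails) ≈ 0.5714.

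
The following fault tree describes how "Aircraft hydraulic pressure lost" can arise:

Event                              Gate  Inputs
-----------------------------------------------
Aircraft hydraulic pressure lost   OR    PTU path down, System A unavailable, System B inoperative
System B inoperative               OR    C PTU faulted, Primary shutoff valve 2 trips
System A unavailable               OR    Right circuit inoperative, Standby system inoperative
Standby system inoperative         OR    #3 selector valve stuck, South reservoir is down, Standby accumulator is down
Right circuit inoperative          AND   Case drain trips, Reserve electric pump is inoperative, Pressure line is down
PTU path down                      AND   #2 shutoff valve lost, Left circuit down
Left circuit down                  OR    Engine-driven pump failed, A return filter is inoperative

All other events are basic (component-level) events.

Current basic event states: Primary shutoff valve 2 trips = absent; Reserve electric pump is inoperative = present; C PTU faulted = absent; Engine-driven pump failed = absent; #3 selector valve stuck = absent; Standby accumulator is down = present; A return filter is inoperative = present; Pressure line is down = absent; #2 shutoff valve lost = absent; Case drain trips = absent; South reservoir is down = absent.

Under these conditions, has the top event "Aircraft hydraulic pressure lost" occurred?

Yes

Left circuit down [OR]: Engine-driven pump failed=not, A return filter is inoperative=occurs → at least one input occurs → occurs.
PTU path down [AND]: #2 shutoff valve lost=not, Left circuit down=occurs → not all inputs occur → does not occur.
Right circuit inoperative [AND]: Case drain trips=not, Reserve electric pump is inoperative=occurs, Pressure line is down=not → not all inputs occur → does not occur.
Standby system inoperative [OR]: #3 selector valve stuck=not, South reservoir is down=not, Standby accumulator is down=occurs → at least one input occurs → occurs.
System A unavailable [OR]: Right circuit inoperative=not, Standby system inoperative=occurs → at least one input occurs → occurs.
System B inoperative [OR]: C PTU faulted=not, Primary shutoff valve 2 trips=not → no input occurs → does not occur.
Aircraft hydraulic pressure lost [OR]: PTU path down=not, System A unavailable=occurs, System B inoperative=not → at least one input occurs → occurs.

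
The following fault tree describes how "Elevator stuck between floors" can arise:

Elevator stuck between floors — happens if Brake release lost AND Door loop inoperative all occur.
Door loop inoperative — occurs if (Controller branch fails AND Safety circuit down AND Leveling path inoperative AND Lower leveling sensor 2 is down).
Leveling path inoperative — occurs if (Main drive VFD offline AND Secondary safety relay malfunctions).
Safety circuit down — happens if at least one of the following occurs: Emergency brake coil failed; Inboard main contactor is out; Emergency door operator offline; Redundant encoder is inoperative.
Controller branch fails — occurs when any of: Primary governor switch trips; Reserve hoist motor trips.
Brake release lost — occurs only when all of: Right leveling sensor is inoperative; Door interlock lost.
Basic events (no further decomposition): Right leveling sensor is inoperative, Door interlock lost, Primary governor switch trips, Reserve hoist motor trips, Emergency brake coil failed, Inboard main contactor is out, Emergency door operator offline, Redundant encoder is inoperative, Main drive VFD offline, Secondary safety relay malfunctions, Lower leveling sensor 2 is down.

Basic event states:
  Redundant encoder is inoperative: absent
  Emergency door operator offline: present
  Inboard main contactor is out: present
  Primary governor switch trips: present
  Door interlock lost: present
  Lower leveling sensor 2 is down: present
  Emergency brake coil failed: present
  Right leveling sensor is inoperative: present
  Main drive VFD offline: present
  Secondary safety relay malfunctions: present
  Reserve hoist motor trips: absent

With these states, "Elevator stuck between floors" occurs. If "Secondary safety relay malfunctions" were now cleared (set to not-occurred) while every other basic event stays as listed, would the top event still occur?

Counterfactual: set "Secondary safety relay malfunctions" to not occurred.
Brake release lost [AND]: Right leveling sensor is inoperative=occurs, Door interlock lost=occurs → all inputs occur → occurs.
Controller branch fails [OR]: Primary governor switch trips=occurs, Reserve hoist motor trips=not → at least one input occurs → occurs.
Safety circuit down [OR]: Emergency brake coil failed=occurs, Inboard main contactor is out=occurs, Emergency door operator offline=occurs, Redundant encoder is inoperative=not → at least one input occurs → occurs.
Leveling path inoperative [AND]: Main drive VFD offline=occurs, Secondary safety relay malfunctions=not → not all inputs occur → does not occur.
Door loop inoperative [AND]: Controller branch fails=occurs, Safety circuit down=occurs, Leveling path inoperative=not, Lower leveling sensor 2 is down=occurs → not all inputs occur → does not occur.
Elevator stuck between floors [AND]: Brake release lost=occurs, Door loop inoperative=not → not all inputs occur → does not occur.

No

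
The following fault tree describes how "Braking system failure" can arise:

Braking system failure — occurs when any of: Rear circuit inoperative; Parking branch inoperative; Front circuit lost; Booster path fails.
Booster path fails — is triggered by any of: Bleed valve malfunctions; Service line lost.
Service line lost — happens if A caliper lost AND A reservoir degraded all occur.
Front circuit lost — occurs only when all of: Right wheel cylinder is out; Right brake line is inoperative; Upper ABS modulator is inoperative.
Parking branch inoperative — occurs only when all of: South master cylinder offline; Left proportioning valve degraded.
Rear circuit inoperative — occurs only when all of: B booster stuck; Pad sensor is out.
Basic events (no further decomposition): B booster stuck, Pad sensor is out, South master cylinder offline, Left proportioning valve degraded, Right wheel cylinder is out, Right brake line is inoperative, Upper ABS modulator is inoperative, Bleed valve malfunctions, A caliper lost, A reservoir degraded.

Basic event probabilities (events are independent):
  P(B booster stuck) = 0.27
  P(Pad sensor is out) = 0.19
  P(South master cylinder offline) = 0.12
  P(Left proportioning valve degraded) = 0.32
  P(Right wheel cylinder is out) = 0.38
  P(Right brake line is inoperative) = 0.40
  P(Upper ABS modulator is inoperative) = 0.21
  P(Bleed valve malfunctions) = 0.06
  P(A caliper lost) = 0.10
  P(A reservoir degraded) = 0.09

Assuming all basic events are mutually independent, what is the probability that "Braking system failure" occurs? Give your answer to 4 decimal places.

P(Rear circuit inoperative) [AND] = 0.27 × 0.19 = 0.051300
P(Parking branch inoperative) [AND] = 0.12 × 0.32 = 0.038400
P(Front circuit lost) [AND] = 0.38 × 0.40 × 0.21 = 0.031920
P(Service line lost) [AND] = 0.10 × 0.09 = 0.009000
P(Booster path fails) [OR] = 1 − (1−0.06) × (1−0.009000) = 0.068460
P(Braking system failure) [OR] = 1 − (1−0.051300) × (1−0.038400) × (1−0.031920) × (1−0.068460) = 0.177310
Rounded to 4 decimal places: P(Braking system failure) ≈ 0.1773.

0.1773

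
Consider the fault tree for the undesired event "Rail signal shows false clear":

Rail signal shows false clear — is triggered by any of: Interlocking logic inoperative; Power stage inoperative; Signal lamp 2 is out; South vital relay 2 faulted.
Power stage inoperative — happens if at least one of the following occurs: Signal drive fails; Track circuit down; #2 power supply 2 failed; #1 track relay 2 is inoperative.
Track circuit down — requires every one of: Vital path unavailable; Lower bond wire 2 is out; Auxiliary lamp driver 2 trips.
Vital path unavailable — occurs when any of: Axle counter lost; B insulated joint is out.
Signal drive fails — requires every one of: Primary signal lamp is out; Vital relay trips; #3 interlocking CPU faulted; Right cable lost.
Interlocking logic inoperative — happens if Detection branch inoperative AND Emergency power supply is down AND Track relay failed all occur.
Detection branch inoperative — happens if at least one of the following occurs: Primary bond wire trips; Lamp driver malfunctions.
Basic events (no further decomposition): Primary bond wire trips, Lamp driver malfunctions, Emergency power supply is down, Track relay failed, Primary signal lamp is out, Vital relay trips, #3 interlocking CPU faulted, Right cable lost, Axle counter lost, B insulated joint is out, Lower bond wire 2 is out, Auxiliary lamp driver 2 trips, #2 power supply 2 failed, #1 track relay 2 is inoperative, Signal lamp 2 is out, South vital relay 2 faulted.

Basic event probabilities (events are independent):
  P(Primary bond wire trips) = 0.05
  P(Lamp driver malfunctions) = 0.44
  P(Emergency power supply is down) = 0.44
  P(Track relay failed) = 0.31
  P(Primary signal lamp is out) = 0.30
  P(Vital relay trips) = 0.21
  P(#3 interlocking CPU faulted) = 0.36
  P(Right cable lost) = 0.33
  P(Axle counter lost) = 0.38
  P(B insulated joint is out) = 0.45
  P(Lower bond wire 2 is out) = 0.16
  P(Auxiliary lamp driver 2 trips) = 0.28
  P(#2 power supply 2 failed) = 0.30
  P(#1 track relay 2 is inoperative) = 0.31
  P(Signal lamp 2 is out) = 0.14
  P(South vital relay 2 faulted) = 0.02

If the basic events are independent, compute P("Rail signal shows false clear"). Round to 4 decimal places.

P(Detection branch inoperative) [OR] = 1 − (1−0.05) × (1−0.44) = 0.468000
P(Interlocking logic inoperative) [AND] = 0.468000 × 0.44 × 0.31 = 0.063835
P(Signal drive fails) [AND] = 0.30 × 0.21 × 0.36 × 0.33 = 0.007484
P(Vital path unavailable) [OR] = 1 − (1−0.38) × (1−0.45) = 0.659000
P(Track circuit down) [AND] = 0.659000 × 0.16 × 0.28 = 0.029523
P(Power stage inoperative) [OR] = 1 − (1−0.007484) × (1−0.029523) × (1−0.30) × (1−0.31) = 0.534768
P(Rail signal shows false clear) [OR] = 1 − (1−0.063835) × (1−0.534768) × (1−0.14) × (1−0.02) = 0.632932
Rounded to 4 decimal places: P(Rail signal shows false clear) ≈ 0.6329.

0.6329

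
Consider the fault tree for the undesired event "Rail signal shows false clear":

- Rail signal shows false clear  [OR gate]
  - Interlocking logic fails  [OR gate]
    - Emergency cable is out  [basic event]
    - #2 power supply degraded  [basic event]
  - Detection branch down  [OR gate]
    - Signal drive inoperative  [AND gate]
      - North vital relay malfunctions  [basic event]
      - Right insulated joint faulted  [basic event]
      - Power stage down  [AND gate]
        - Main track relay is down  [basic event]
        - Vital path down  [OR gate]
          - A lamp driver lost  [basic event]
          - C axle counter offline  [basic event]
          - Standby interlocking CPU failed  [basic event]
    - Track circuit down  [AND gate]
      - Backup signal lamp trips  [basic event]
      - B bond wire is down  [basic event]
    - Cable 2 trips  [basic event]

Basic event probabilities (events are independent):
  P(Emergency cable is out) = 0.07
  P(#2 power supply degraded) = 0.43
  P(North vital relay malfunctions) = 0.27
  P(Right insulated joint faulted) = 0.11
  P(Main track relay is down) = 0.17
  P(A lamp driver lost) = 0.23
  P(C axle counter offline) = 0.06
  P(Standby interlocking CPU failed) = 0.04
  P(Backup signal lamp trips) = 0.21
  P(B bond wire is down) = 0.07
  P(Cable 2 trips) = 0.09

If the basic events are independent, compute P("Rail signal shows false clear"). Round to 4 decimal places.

P(Interlocking logic fails) [OR] = 1 − (1−0.07) × (1−0.43) = 0.469900
P(Vital path down) [OR] = 1 − (1−0.23) × (1−0.06) × (1−0.04) = 0.305152
P(Power stage down) [AND] = 0.17 × 0.305152 = 0.051876
P(Signal drive inoperative) [AND] = 0.27 × 0.11 × 0.051876 = 0.001541
P(Track circuit down) [AND] = 0.21 × 0.07 = 0.014700
P(Detection branch down) [OR] = 1 − (1−0.001541) × (1−0.014700) × (1−0.09) = 0.104759
P(Rail signal shows false clear) [OR] = 1 − (1−0.469900) × (1−0.104759) = 0.525433
Rounded to 4 decimal places: P(Rail signal shows false clear) ≈ 0.5254.

0.5254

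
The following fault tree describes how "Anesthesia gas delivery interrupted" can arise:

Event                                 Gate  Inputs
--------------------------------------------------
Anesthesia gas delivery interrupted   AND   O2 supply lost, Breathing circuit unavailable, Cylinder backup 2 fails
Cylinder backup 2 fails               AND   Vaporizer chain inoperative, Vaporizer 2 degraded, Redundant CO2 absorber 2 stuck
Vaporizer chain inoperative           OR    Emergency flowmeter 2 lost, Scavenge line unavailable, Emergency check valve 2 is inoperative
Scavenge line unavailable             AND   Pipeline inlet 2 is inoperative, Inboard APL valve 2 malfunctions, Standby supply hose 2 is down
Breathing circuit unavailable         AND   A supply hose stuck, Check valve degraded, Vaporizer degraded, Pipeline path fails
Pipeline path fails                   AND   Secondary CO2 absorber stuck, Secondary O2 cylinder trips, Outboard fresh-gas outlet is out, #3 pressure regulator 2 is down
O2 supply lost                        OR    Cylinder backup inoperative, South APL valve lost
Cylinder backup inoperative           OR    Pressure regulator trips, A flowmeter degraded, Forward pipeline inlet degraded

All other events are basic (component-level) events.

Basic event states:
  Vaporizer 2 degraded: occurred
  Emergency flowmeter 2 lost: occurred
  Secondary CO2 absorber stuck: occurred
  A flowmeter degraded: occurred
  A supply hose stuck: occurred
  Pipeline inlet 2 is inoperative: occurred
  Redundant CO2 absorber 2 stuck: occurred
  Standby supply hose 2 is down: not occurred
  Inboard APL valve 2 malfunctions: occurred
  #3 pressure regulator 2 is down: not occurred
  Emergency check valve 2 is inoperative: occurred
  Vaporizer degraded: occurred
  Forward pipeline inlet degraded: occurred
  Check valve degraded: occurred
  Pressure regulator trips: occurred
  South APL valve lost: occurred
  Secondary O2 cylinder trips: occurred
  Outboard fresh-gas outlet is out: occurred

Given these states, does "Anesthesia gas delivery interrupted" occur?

No

Cylinder backup inoperative [OR]: Pressure regulator trips=occurs, A flowmeter degraded=occurs, Forward pipeline inlet degraded=occurs → at least one input occurs → occurs.
O2 supply lost [OR]: Cylinder backup inoperative=occurs, South APL valve lost=occurs → at least one input occurs → occurs.
Pipeline path fails [AND]: Secondary CO2 absorber stuck=occurs, Secondary O2 cylinder trips=occurs, Outboard fresh-gas outlet is out=occurs, #3 pressure regulator 2 is down=not → not all inputs occur → does not occur.
Breathing circuit unavailable [AND]: A supply hose stuck=occurs, Check valve degraded=occurs, Vaporizer degraded=occurs, Pipeline path fails=not → not all inputs occur → does not occur.
Scavenge line unavailable [AND]: Pipeline inlet 2 is inoperative=occurs, Inboard APL valve 2 malfunctions=occurs, Standby supply hose 2 is down=not → not all inputs occur → does not occur.
Vaporizer chain inoperative [OR]: Emergency flowmeter 2 lost=occurs, Scavenge line unavailable=not, Emergency check valve 2 is inoperative=occurs → at least one input occurs → occurs.
Cylinder backup 2 fails [AND]: Vaporizer chain inoperative=occurs, Vaporizer 2 degraded=occurs, Redundant CO2 absorber 2 stuck=occurs → all inputs occur → occurs.
Anesthesia gas delivery interrupted [AND]: O2 supply lost=occurs, Breathing circuit unavailable=not, Cylinder backup 2 fails=occurs → not all inputs occur → does not occur.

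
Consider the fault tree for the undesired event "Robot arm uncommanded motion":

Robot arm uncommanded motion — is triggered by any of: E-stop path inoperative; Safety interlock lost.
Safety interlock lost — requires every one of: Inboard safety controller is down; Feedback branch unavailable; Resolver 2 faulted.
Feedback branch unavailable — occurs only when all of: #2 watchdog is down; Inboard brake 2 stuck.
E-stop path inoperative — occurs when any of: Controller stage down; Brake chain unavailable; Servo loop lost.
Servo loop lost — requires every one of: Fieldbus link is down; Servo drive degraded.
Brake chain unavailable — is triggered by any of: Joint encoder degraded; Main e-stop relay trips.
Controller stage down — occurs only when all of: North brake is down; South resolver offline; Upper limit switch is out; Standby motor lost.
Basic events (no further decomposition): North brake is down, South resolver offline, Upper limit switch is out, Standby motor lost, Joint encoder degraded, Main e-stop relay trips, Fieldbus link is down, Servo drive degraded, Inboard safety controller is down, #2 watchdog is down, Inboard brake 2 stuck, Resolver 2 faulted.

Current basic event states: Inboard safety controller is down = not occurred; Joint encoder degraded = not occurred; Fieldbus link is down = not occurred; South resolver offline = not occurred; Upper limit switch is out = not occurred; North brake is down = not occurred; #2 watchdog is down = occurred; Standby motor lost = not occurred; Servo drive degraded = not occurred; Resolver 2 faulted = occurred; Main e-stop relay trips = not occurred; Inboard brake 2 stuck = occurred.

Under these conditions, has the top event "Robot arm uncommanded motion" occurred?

Controller stage down [AND]: North brake is down=not, South resolver offline=not, Upper limit switch is out=not, Standby motor lost=not → not all inputs occur → does not occur.
Brake chain unavailable [OR]: Joint encoder degraded=not, Main e-stop relay trips=not → no input occurs → does not occur.
Servo loop lost [AND]: Fieldbus link is down=not, Servo drive degraded=not → not all inputs occur → does not occur.
E-stop path inoperative [OR]: Controller stage down=not, Brake chain unavailable=not, Servo loop lost=not → no input occurs → does not occur.
Feedback branch unavailable [AND]: #2 watchdog is down=occurs, Inboard brake 2 stuck=occurs → all inputs occur → occurs.
Safety interlock lost [AND]: Inboard safety controller is down=not, Feedback branch unavailable=occurs, Resolver 2 faulted=occurs → not all inputs occur → does not occur.
Robot arm uncommanded motion [OR]: E-stop path inoperative=not, Safety interlock lost=not → no input occurs → does not occur.

No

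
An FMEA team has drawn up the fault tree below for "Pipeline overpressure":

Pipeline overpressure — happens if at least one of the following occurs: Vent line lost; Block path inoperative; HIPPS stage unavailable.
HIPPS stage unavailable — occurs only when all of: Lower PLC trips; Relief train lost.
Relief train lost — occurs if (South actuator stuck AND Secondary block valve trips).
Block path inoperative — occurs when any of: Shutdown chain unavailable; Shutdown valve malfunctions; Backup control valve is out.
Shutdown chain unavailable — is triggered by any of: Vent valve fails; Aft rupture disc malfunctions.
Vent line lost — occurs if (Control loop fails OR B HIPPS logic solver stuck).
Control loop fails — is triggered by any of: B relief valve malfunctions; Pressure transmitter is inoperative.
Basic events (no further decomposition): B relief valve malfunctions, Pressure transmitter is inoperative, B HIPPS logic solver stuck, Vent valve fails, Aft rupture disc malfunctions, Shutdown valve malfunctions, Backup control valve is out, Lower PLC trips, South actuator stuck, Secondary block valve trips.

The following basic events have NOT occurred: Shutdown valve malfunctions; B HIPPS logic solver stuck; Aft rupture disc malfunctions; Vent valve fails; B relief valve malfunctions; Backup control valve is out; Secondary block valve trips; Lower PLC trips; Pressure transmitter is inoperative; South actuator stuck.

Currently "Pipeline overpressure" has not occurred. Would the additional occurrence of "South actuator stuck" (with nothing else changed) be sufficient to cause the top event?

Counterfactual: set "South actuator stuck" to occurred.
Control loop fails [OR]: B relief valve malfunctions=not, Pressure transmitter is inoperative=not → no input occurs → does not occur.
Vent line lost [OR]: Control loop fails=not, B HIPPS logic solver stuck=not → no input occurs → does not occur.
Shutdown chain unavailable [OR]: Vent valve fails=not, Aft rupture disc malfunctions=not → no input occurs → does not occur.
Block path inoperative [OR]: Shutdown chain unavailable=not, Shutdown valve malfunctions=not, Backup control valve is out=not → no input occurs → does not occur.
Relief train lost [AND]: South actuator stuck=occurs, Secondary block valve trips=not → not all inputs occur → does not occur.
HIPPS stage unavailable [AND]: Lower PLC trips=not, Relief train lost=not → not all inputs occur → does not occur.
Pipeline overpressure [OR]: Vent line lost=not, Block path inoperative=not, HIPPS stage unavailable=not → no input occurs → does not occur.

No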